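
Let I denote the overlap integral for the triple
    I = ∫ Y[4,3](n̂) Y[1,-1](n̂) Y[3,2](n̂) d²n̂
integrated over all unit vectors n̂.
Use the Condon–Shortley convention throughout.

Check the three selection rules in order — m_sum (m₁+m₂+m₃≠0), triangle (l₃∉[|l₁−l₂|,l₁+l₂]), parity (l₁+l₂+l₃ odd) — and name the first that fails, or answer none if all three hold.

m₁+m₂+m₃ = 3 − 1 + 2 = 4  ✗
triangle: |4−1|=3 ≤ l₃=3 ≤ 4+1=5
parity: l₁+l₂+l₃ = 8 is even

m_sum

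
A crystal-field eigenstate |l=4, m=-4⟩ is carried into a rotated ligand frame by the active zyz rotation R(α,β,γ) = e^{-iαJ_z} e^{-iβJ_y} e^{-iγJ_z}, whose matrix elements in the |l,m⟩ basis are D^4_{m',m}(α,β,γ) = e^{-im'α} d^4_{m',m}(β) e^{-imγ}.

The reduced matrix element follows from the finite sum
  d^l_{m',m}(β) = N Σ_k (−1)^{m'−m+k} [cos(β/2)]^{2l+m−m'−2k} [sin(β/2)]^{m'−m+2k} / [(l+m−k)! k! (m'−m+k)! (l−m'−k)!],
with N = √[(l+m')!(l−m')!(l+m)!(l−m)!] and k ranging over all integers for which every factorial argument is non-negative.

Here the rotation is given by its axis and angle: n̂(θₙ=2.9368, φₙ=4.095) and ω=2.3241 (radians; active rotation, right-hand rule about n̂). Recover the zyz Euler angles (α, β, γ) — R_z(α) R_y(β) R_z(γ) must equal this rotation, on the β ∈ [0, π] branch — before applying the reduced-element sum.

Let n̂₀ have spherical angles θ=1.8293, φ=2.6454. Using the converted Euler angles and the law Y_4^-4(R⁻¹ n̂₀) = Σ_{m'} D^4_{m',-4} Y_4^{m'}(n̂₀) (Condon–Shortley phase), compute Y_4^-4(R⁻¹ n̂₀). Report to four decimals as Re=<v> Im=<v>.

Axis–angle → zyz. n̂ = (sinθₙcosφₙ, sinθₙsinφₙ, cosθₙ) = (-0.117729, -0.165822, -0.979103), ω = 2.3241.
R = I cosω + sinω [n̂]ₓ + (1−cosω) n̂n̂ᵀ gives
  R = [-0.660711, +0.747066, +0.073163; -0.681314, -0.637746, +0.359292; +0.315075, +0.187541, +0.930353]
β = atan2(√(R₁₃²+R₂₃²), R₃₃) = 0.375423; α = atan2(R₂₃, R₁₃) mod 2π = 1.369911; γ = atan2(R₃₂, −R₃₁) mod 2π = 2.604689
Need the full column D^4_{m',-4} for m'=−4..4 at α=1.3699, β=0.3754, γ=2.6047.
cos(β/2)=0.982434, sin(β/2)=0.186611
d^4_{-4,-4}: single k=0 term ⇒ +0.867814;  D = -0.852125-0.164269i
d^4_{-3,-4}: single k=0 term ⇒ -0.466236;  D = +0.177829-0.430990i
d^4_{-2,-4}: single k=0 term ⇒ +0.165681;  D = +0.137467+0.092483i
d^4_{-1,-4}: single k=0 term ⇒ -0.044506;  D = -0.031712+0.031228i
d^4_{0,-4}: single k=0 term ⇒ +0.009452;  D = -0.005155-0.007922i
d^4_{1,-4}: single k=0 term ⇒ -0.001606;  D = +0.001494-0.000590i
d^4_{2,-4}: single k=0 term ⇒ +0.000216;  D = +0.000038+0.000212i
d^4_{3,-4}: single k=0 term ⇒ -0.000022;  D = -0.000022-0.000001i
d^4_{4,-4}: single k=0 term ⇒ +0.000001;  D = +0.000000-0.000001i
Y_4^{m'}(θ=1.8293,φ=2.6454) and Σ D·Y over m':
  (-0.8521-0.1643i)·(-0.1555+0.3539i)  (+0.1778-0.4310i)·(+0.0237+0.2881i)  (+0.1375+0.0925i)·(-0.0927-0.1420i)  (-0.0317+0.0312i)·(-0.2614-0.1415i)  (-0.0052-0.0079i)·(+0.1258+0.0000i)  (+0.0015-0.0006i)·(+0.2614-0.1415i)  (+0.0000+0.0002i)·(-0.0927+0.1420i)  (-0.0000-0.0000i)·(-0.0237+0.2881i)  (+0.0000-0.0000i)·(-0.1555-0.3539i)
Y_4^-4(R⁻¹ n̂) = +0.331782-0.268202i

Re=0.3318 Im=-0.2682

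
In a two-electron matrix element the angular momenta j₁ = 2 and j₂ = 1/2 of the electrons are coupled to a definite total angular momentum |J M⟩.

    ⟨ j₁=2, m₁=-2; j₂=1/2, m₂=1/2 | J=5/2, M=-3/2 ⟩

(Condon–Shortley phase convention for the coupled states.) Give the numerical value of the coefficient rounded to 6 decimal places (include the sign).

triangle: 0!×4!×1!/6! = 24/720
(j±m)!: 0!×4!×1!×0!×1!×4! = 576
prefactor² = (2J+1)×Δ×N² = 576/5
  k=0: +1/(0!×0!×4!×1!×0!×0!) = 1/24
Σ = 1/24  ⇒  CG² = 576/5×(1/24)² = 1/5
CG = +√(1/5) = +0.447214

+√(1/5) = +0.447214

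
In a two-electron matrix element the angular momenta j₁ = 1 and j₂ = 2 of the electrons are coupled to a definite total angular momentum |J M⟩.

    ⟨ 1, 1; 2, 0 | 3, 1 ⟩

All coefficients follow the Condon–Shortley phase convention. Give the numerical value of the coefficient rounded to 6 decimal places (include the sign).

+√(2/5) = +0.632456

j₁+j₂−J=0  J+j₁−j₂=2  J−j₁+j₂=4  j₁+j₂+J+1=7
(j₁±m₁, j₂±m₂, J±M) = (2,0,2,2,4,2)
P² = 128/5
sum k=0..0:
  [0] +1/8 = 1/8
S = 1/8
C² = P²·S² = 2/5 ; C = +0.632456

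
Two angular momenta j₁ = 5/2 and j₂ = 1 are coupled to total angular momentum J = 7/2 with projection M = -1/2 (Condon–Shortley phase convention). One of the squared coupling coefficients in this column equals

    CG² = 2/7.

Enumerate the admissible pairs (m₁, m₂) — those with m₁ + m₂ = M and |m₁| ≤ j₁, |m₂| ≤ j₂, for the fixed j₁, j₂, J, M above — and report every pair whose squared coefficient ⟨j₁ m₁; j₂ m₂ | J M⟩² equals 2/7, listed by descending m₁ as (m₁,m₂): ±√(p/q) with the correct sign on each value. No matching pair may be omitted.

(1/2,-1): +√(2/7)

Admissible pairs with m₁+m₂ = M = -1/2: (-3/2,1), (-1/2,0), (1/2,-1)
  (m₁,m₂)=(1/2,-1): CG² = 2/7, CG = +√(2/7)   ← matches the target
  (m₁,m₂)=(-1/2,0): CG² = 4/7, CG = +√(4/7)
  (m₁,m₂)=(-3/2,1): CG² = 1/7, CG = +√(1/7)
Pairs with CG² = 2/7: (1/2,-1): +√(2/7)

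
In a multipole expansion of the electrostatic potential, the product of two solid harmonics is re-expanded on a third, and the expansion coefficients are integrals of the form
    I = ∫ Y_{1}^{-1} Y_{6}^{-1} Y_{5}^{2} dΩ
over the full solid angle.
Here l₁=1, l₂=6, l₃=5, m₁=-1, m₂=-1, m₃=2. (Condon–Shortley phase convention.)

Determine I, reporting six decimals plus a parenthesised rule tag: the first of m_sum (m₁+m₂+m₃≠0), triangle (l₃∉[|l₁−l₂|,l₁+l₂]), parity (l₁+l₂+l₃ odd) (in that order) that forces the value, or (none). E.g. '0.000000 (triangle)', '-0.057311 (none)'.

-0.129207 (none)

Checks pass: Σm=0; 12 even; l₃=5∈[5,7].
(2·1+1)(2·6+1)(2·5+1) = 429
Δ: 2! 0! 10! / 13! → 1/858
sum: t=1:−1/14400 = -1/14400
3j²(1 6 5; 0 0 0) = Δ·Π!·Σ² = 6/143  (sign +1)
sum: t=2:+1/60480 = 1/60480
3j²(1 6 5; -1 -1 2) = Δ·Π!·Σ² = 5/429  (sign -1)
combine: 4πI² = 429·6/143·5/429 = 30/143
take √, sign -1: I = -0.12920749
No selection rule forces the value: the integral is nonzero (none).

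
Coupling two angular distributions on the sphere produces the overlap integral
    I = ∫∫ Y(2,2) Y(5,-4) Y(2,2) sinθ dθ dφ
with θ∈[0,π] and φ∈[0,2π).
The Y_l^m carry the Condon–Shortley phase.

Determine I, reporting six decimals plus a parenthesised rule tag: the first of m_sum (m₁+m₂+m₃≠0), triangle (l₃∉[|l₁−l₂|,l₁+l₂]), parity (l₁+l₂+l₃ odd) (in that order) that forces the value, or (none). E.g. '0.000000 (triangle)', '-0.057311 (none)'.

l₃=2 ∉ [3,7] — triangle fails ⇒ I = 0

0.000000 (triangle)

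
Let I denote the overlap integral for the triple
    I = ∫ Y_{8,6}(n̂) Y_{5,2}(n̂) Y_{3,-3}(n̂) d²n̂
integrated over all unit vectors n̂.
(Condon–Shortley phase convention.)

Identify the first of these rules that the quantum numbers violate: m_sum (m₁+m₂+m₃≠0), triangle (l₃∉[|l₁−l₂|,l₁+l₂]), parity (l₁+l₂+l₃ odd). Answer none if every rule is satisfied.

m_sum

m₁+m₂+m₃ = 6 + 2 − 3 = 5  ✗
triangle: |8−5|=3 ≤ l₃=3 ≤ 8+5=13
parity: l₁+l₂+l₃ = 16 is even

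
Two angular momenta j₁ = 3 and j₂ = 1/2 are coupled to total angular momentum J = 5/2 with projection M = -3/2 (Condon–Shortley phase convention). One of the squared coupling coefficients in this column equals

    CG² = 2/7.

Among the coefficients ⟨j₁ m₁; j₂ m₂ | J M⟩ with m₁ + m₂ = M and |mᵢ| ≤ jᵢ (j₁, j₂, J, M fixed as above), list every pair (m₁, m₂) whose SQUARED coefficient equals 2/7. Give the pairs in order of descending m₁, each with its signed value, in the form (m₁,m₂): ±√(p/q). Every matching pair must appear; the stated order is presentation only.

(-1,-1/2): +√(2/7)

Admissible pairs with m₁+m₂ = M = -3/2: (-2,1/2), (-1,-1/2)
  (m₁,m₂)=(-1,-1/2): CG² = 2/7, CG = +√(2/7)   ← matches the target
  (m₁,m₂)=(-2,1/2): CG² = 5/7, CG = −√(5/7)
Pairs with CG² = 2/7: (-1,-1/2): +√(2/7)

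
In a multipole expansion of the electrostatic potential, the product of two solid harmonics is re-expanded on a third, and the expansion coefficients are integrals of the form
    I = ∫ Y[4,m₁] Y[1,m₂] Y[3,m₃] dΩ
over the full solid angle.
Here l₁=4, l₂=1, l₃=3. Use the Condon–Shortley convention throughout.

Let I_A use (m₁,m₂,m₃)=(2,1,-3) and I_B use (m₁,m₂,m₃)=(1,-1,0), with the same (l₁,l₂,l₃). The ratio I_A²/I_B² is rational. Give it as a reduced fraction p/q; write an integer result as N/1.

Shared (l₁,l₂,l₃)=(4,1,3): N and (l;000)² cancel in I_A²/I_B².
A: Δ = 2!·6!·0!/9! = 1/252; Racah Σ t=2..2: t=2:+1/1440 = 1/1440; ⇒ 3j(4 1 3; 2 1 -3)² = 1/252, sgn +1
B: Δ = 2!·6!·0!/9! = 1/252; Racah Σ t=0..0: t=0:+1/72 = 1/72; ⇒ 3j(4 1 3; 1 -1 0)² = 5/126, sgn -1
I_A²/I_B² = (1/252)/(5/126) = 1/10

1/10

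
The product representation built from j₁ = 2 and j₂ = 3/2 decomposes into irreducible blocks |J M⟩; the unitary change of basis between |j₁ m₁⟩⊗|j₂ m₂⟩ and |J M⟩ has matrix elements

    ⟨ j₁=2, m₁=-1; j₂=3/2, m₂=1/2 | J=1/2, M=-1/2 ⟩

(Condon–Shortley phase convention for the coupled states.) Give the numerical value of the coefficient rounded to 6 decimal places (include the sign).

+√(3/10) = +0.547723

j₁+j₂−J=3  J+j₁−j₂=1  J−j₁+j₂=0  j₁+j₂+J+1=5
(j₁±m₁, j₂±m₂, J±M) = (1,3,2,1,0,1)
P² = 6/5
sum k=2..2:
  [2] +1/2 = 1/2
S = 1/2
C² = P²·S² = 3/10 ; C = +0.547723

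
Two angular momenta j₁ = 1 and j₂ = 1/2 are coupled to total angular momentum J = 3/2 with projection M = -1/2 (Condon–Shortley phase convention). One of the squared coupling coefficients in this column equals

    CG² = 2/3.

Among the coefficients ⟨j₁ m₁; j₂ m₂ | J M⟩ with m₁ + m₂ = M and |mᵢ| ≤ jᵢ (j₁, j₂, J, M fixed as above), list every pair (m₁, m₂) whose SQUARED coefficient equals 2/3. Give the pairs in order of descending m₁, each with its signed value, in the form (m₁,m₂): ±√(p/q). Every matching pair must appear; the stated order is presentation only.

Admissible pairs with m₁+m₂ = M = -1/2: (-1,1/2), (0,-1/2)
  (m₁,m₂)=(0,-1/2): CG² = 2/3, CG = +√(2/3)   ← matches the target
  (m₁,m₂)=(-1,1/2): CG² = 1/3, CG = +√(1/3)
Pairs with CG² = 2/3: (0,-1/2): +√(2/3)

(0,-1/2): +√(2/3)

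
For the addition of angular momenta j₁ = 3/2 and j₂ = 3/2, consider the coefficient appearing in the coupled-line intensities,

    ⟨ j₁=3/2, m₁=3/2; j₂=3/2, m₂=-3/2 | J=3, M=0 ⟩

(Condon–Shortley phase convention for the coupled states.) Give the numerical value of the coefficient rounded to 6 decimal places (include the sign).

triangle: 0!·3!·3!/7! = 36/5040
(j±m)!: 3!·0!·0!·3!·3!·3! = 1296
prefactor² = (2J+1)·Δ·N² = 324/5
  k=0: +1/(0!·0!·0!·0!·3!·3!) = 1/36
Σ = 1/36  ⇒  CG² = 324/5·(1/36)² = 1/20
CG = +√(1/20) = +0.223607

+√(1/20) = +0.223607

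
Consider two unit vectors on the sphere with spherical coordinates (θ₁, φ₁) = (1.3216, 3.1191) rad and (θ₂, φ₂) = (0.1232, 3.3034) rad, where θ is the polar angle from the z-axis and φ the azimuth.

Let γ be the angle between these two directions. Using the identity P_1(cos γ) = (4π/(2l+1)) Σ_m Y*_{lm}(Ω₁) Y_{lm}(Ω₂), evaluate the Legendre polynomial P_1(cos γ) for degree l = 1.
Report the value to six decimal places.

Addition theorem: P_1(cos γ) = (4π/3) Σ_m Y*_{lm}(Ω₁) Y_{lm}(Ω₂), m = −1…1:
  term(m=-1) = +0.013975-0.002605i   from Y*(Ω₁)=-0.334737+0.007530i, Y(Ω₂)=-0.041903+0.006840i
  term(m=+0) = +0.058431+0.000000i   from Y*(Ω₁)=+0.120502-0.000000i, Y(Ω₂)=+0.484899+0.000000i
  term(m=+1) = +0.013975+0.002605i   from Y*(Ω₁)=+0.334737+0.007530i, Y(Ω₂)=+0.041903+0.006840i
Σ over m = +0.086381+0.000000i; ×(4π/3) → +0.361832+0.000000i. Real part: 0.361832

0.361832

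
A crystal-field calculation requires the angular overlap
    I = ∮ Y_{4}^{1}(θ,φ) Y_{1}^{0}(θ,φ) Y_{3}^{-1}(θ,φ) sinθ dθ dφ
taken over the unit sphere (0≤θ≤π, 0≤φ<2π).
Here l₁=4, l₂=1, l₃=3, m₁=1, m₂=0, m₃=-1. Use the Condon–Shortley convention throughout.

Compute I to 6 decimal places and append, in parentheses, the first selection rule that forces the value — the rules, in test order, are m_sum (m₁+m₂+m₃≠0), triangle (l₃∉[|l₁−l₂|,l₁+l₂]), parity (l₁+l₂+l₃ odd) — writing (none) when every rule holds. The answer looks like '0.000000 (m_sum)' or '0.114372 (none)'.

Checks pass: Σm=0; 8 even; l₃=3∈[3,5].
(2·4+1)(2·1+1)(2·3+1) = 189
Δ: 2! 6! 0! / 9! → 1/252
sum: t=1:−1/36 = -1/36
3j²(4 1 3; 0 0 0) = Δ·Π!·Σ² = 4/63  (sign +1)
sum: t=1:−1/48 = -1/48
3j²(4 1 3; 1 0 -1) = Δ·Π!·Σ² = 5/84  (sign -1)
combine: 4πI² = 189·4/63·5/84 = 5/7
take √, sign -1: I = -0.23841361
No selection rule forces the value: the integral is nonzero (none).

-0.238414 (none)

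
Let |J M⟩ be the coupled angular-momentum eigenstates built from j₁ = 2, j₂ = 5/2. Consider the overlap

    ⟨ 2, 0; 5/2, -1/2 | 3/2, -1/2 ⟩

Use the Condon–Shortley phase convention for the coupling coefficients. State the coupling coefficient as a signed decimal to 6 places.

triangle: 3!*1!*2!/7! = 12/5040
(j±m)!: 2!*2!*2!*3!*1!*2! = 96
prefactor² = (2J+1)*Δ*N² = 32/35
  k=1: −1/(1!*2!*1!*1!*0!*1!) = -1/2
  k=2: +1/(2!*1!*0!*0!*1!*2!) = 1/4
Σ = -1/4  ⇒  CG² = 32/35*(-1/4)² = 2/35
CG = −√(2/35) = -0.239046

-0.239046  (= −√(2/35))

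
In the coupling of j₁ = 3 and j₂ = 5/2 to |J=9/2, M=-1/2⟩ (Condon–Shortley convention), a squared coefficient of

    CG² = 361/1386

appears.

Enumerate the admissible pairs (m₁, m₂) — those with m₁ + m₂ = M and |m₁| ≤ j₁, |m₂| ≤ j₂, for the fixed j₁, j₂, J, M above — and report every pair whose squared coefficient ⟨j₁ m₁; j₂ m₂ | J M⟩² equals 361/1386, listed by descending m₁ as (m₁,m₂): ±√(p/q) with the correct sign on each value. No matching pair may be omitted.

(-2,3/2): −√(361/1386)

Admissible pairs with m₁+m₂ = M = -1/2: (-3,5/2), (-2,3/2), (-1,1/2), (0,-1/2), (1,-3/2), (2,-5/2)
  (m₁,m₂)=(2,-5/2): CG² = 125/1386, CG = +√(125/1386)
  (m₁,m₂)=(1,-3/2): CG² = 35/99, CG = +√(35/99)
  (m₁,m₂)=(0,-1/2): CG² = 10/231, CG = +√(10/231)
  (m₁,m₂)=(-1,1/2): CG² = 160/693, CG = −√(160/693)
  (m₁,m₂)=(-2,3/2): CG² = 361/1386, CG = −√(361/1386)   ← matches the target
  (m₁,m₂)=(-3,5/2): CG² = 5/231, CG = −√(5/231)
Pairs with CG² = 361/1386: (-2,3/2): −√(361/1386)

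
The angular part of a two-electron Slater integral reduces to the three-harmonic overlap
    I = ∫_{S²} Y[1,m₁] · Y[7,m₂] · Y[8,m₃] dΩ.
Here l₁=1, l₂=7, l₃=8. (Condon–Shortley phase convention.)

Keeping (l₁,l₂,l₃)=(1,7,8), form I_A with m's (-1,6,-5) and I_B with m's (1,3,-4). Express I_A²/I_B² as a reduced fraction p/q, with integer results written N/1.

Same 1,7,8: normalisation and zero-m 3j drop out of the ratio.
A: Δ: 0! 2! 14! / 17! → 1/2040; sum: t=0:+1/12454041600 = 1/12454041600; 3j²(1 7 8; -1 6 -5) = Δ·Π!·Σ² = 1/680  (sign -1)
B: Δ: 0! 2! 14! / 17! → 1/2040; sum: t=0:+1/174182400 = 1/174182400; 3j²(1 7 8; 1 3 -4) = Δ·Π!·Σ² = 11/340  (sign +1)
I_A²/I_B² = (1/680)/(11/340) = 1/22

1/22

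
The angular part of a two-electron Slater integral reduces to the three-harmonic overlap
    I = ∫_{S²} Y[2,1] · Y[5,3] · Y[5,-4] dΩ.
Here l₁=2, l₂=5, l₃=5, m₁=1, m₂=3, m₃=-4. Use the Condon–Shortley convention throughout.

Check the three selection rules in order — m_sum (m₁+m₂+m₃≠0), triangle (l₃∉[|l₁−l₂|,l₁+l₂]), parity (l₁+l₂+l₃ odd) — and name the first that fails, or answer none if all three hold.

azimuthal sum: 1 + 3 − 4 = 0  ✓
3 ≤ 5 ≤ 7 (triangle on l)  ✓
L = 2 + 5 + 5 = 12 (even)  ✓

none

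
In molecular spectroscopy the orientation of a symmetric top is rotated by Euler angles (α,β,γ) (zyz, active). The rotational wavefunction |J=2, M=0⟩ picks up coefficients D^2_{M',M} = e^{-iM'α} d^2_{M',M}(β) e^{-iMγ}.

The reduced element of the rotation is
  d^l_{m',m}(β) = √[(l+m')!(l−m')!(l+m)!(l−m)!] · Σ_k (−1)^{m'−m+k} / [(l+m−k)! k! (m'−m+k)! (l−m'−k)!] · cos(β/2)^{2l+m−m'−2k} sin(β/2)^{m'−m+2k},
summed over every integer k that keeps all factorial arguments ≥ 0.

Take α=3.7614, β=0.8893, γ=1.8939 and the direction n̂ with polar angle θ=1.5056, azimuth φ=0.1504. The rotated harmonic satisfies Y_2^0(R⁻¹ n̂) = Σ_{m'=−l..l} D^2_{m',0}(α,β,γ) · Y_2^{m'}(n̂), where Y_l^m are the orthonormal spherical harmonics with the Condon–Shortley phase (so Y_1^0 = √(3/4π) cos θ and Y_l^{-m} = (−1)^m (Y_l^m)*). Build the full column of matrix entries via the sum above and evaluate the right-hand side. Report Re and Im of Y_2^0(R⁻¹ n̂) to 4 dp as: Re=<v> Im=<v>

Need the full column D^2_{m',0} for m'=−2..2 at α=3.7614, β=0.8893, γ=1.8939.
cos(β/2)=0.902761, sin(β/2)=0.430142
d^2_{-2,0}: single k=2 term ⇒ +0.369356;  D = +0.120100+0.349285i
d^2_{-1,0}: k∈[1..2] ⇒ +0.775186 -0.175988 = +0.599198;  D = -0.487741-0.348061i
d^2_{0,0}: k∈[0..2] ⇒ +0.664189 -0.603156 +0.034233 = +0.095267;  D = +0.095267+0.000000i
d^2_{1,0}: k∈[0..1] ⇒ -0.775186 +0.175988 = -0.599198;  D = +0.487741-0.348061i
d^2_{2,0}: single k=0 term ⇒ +0.369356;  D = +0.120100-0.349285i
Y_2^{m'}(θ=1.5056,φ=0.1504) and Σ D·Y over m':
  (+0.1201+0.3493i)·(+0.3674-0.1140i)  (-0.4877-0.3481i)·(+0.0497-0.0075i)  (+0.0953+0.0000i)·(-0.3114+0.0000i)  (+0.4877-0.3481i)·(-0.0497-0.0075i)  (+0.1201-0.3493i)·(+0.3674+0.1140i)
Y_2^0(R⁻¹ n̂) = +0.084508+0.000000i

Re=0.0845 Im=0.0000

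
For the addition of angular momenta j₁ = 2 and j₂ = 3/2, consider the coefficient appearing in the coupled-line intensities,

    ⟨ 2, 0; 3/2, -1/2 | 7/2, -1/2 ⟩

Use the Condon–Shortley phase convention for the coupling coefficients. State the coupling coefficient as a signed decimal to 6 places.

triangle: 0!×4!×3!/8! = 144/40320
(j±m)!: 2!×2!×1!×2!×3!×4! = 1152
prefactor² = (2J+1)×Δ×N² = 1152/35
  k=0: +1/(0!×0!×2!×1!×2!×2!) = 1/8
Σ = 1/8  ⇒  CG² = 1152/35×(1/8)² = 18/35
CG = +√(18/35) = +0.717137

+√(18/35) = +0.717137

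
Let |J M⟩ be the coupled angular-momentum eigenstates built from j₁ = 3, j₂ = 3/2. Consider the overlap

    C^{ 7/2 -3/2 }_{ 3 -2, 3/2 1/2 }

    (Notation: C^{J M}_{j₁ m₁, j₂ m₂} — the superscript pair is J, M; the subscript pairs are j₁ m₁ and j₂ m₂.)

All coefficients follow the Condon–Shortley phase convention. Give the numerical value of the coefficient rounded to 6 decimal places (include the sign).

√[8·1!5!2!/9! · 1!5!2!1!2!5!] = √(6400/21)
  +(−1)^0/∏(0,1,5,2,0,0)! = 1/240  (running 1/240)
  +(−1)^1/∏(1,0,4,1,1,1)! = -1/24  (running -3/80)
⟨..|..⟩ = √(6400/21)·(-3/80) = -0.654654

-0.654654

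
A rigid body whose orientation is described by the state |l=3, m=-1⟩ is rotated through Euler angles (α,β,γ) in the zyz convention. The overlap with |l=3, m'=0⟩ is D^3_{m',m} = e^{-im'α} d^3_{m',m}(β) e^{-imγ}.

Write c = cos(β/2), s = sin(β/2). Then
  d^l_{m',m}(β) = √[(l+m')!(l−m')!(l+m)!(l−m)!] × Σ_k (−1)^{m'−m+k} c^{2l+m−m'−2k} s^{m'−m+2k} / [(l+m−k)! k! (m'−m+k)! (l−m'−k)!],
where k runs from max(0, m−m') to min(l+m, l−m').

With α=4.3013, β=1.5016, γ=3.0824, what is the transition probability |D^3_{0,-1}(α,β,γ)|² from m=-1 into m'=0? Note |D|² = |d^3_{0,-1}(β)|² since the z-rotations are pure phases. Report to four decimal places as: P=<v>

First d^3_{0,-1}(β=1.5016), then the phase factors e^{-i(0)α} and e^{-i(-1)γ}:
Half-angle: c=0.731143, s=0.682224. N=√(6·6·2·24)=41.569219
k∈{0,1,2} keeps every argument non-negative
  k=0: (−1)^1·41.5692/(12)·0.7311^5·0.6822^1 = -0.493776
  k=1: (−1)^2·41.5692/(4)·0.7311^3·0.6822^3 = +1.289734
  k=2: (−1)^3·41.5692/(12)·0.7311^1·0.6822^5 = -0.374307
d^3_{0,-1}(1.5016) = -0.493776 +1.289734 -0.374307 = +0.421651
|D^3_{0,-1}|² = |d^3_{0,-1}(β)|² = (+0.421651)² = 0.177790 (the z-rotation phases have unit modulus)

P=0.1778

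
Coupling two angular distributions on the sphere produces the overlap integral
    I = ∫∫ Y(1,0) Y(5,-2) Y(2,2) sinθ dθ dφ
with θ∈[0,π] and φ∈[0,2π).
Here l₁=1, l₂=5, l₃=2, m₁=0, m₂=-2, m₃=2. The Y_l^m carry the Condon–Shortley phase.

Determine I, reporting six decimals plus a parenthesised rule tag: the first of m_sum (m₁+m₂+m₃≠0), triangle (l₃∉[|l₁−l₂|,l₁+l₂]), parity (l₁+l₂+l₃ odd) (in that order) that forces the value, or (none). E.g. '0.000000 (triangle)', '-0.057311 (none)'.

l₃=2 ∉ [4,6] — triangle fails ⇒ I = 0

0.000000 (triangle)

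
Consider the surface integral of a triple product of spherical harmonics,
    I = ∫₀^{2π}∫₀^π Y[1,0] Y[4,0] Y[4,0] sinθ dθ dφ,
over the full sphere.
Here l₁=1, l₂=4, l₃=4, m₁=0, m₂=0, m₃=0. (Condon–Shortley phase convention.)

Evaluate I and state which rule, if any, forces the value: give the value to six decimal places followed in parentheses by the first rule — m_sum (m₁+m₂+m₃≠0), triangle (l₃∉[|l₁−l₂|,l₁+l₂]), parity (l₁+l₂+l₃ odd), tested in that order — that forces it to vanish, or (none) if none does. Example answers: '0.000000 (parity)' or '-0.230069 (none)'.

0.000000 (parity)

L=9 odd ⇒ parity kills the (l;000) factor ⇒ I = 0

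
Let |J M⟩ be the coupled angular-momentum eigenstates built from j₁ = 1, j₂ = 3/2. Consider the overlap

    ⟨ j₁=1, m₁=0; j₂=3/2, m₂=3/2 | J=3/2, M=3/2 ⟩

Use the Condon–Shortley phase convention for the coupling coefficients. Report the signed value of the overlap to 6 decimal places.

−√(3/5) ≈ -0.774597

√[4·1!1!2!/5! · 1!1!3!0!3!0!] = √(12/5)
  +(−1)^1/∏(1,0,0,2,1,0)! = -1/2  (running -1/2)
⟨..|..⟩ = √(12/5)·(-1/2) = -0.774597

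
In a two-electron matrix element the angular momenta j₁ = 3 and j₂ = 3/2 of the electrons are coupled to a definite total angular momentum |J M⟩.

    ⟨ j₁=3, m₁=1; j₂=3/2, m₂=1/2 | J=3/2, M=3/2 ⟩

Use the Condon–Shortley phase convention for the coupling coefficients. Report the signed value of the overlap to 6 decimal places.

+√(4/35) ≈ +0.338062

triangle: 3!·3!·0!/7! = 36/5040
(j±m)!: 4!·2!·2!·1!·3!·0! = 576
prefactor² = (2J+1)·Δ·N² = 576/35
  k=2: +1/(2!·1!·0!·0!·3!·0!) = 1/12
Σ = 1/12  ⇒  CG² = 576/35·(1/12)² = 4/35
CG = +√(4/35) = +0.338062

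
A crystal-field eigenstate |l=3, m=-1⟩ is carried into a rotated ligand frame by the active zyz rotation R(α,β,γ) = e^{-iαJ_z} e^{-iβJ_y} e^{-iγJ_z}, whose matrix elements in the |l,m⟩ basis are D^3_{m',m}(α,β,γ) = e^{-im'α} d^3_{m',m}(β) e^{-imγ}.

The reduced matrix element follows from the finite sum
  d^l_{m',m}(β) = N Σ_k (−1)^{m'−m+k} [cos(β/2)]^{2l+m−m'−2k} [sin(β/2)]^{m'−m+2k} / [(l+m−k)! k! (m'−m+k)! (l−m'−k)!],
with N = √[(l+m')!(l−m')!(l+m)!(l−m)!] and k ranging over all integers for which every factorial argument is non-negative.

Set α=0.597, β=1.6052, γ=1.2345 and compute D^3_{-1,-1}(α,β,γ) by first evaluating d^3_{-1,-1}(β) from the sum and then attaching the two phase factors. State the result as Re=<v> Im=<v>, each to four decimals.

Split into d^3_{-1,-1}(β=1.6052) × two z-phases.
c=cos(1.605200/2)=0.694839, s=sin(1.605200/2)=0.719165; N=√[2·24·2·24]=48.000000
The bounds max(0,m−m')=0 and min(l+m,l−m')=2 give 3 terms
  k=0: (−1)^0·48.0000/(48)·0.6948^6·0.7192^0 = +0.112540
  k=1: (−1)^1·48.0000/(6)·0.6948^4·0.7192^2 = -0.964461
  k=2: (−1)^2·48.0000/(8)·0.6948^2·0.7192^4 = +0.774880
d^3_{-1,-1}(1.6052) = +0.112540 -0.964461 +0.774880 = -0.077041
Attach z-rotation phases: D = e^{-i(-1)(0.5970)}·(-0.077041)·e^{-i(-1)(1.2345)} = +0.019858-0.074438i

Re=0.0199 Im=-0.0744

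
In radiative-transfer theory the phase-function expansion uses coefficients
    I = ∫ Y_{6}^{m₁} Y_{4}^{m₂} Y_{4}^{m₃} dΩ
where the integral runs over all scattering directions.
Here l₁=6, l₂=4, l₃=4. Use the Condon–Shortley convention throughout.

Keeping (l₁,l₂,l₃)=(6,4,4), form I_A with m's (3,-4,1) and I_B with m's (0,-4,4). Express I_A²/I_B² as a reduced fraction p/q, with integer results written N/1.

Shared (l₁,l₂,l₃)=(6,4,4): N and (l;000)² cancel in I_A²/I_B².
A: Δ = 6!·6!·2!/15! = 1/1261260; Racah Σ t=0..0: t=0:+1/51840 = 1/51840; ⇒ 3j(6 4 4; 3 -4 1)² = 8/429, sgn -1
B: Δ = 6!·6!·2!/15! = 1/1261260; Racah Σ t=0..0: t=0:+1/1036800 = 1/1036800; ⇒ 3j(6 4 4; 0 -4 4)² = 4/6435, sgn +1
I_A²/I_B² = (8/429)/(4/6435) = 30/1

30/1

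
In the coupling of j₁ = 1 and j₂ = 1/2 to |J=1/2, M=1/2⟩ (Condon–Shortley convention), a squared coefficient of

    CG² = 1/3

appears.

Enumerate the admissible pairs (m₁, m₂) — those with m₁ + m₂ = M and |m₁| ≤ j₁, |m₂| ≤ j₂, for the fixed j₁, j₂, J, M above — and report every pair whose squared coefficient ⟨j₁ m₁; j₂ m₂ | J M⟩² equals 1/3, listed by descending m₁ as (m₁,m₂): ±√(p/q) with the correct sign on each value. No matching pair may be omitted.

(0,1/2): −√(1/3)

Admissible pairs with m₁+m₂ = M = 1/2: (0,1/2), (1,-1/2)
  (m₁,m₂)=(1,-1/2): CG² = 2/3, CG = +√(2/3)
  (m₁,m₂)=(0,1/2): CG² = 1/3, CG = −√(1/3)   ← matches the target
Pairs with CG² = 1/3: (0,1/2): −√(1/3)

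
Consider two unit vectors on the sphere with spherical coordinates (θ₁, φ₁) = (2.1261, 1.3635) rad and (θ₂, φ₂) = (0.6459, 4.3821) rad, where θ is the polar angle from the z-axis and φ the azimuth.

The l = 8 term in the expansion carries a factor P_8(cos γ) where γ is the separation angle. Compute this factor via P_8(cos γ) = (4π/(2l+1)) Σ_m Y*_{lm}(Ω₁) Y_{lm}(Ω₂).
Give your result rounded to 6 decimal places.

-0.332619

Expand P_8 via completeness: Σ_{m} conj(Y_{8,m}) at Ω₁ times Y_{8,m} at Ω₂ —
  term(m=-8) = +0.000689+0.001036i   from Y*(Ω₁)=-0.012254-0.139570i, Y(Ω₂)=-0.007797+0.004252i
  term(m=-7) = +0.010680+0.012429i   from Y*(Ω₁)=+0.345215+0.041528i, Y(Ω₂)=+0.034765+0.031822i
  term(m=-6) = +0.050945+0.046327i   from Y*(Ω₁)=-0.144254+0.425281i, Y(Ω₂)=+0.061252-0.140569i
  term(m=-5) = +0.061091+0.043151i   from Y*(Ω₁)=-0.191095-0.113076i, Y(Ω₂)=-0.335747-0.027136i
  term(m=-4) = -0.090285-0.048386i   from Y*(Ω₁)=-0.143576+0.156734i, Y(Ω₂)=+0.119060+0.466975i
  term(m=-3) = -0.110897-0.042883i   from Y*(Ω₁)=-0.199770-0.278711i, Y(Ω₂)=+0.290045-0.189999i
  term(m=-2) = -0.005289-0.001328i   from Y*(Ω₁)=-0.041679+0.018343i, Y(Ω₂)=+0.094556+0.073473i
  term(m=-1) = -0.141889-0.017540i   from Y*(Ω₁)=-0.071310-0.339059i, Y(Ω₂)=+0.133825-0.390332i
  term(m=+0) = -0.000063+0.000000i   from Y*(Ω₁)=+0.005768-0.000000i, Y(Ω₂)=-0.010962+0.000000i
  term(m=+1) = -0.141889+0.017540i   from Y*(Ω₁)=+0.071310-0.339059i, Y(Ω₂)=-0.133825-0.390332i
  term(m=+2) = -0.005289+0.001328i   from Y*(Ω₁)=-0.041679-0.018343i, Y(Ω₂)=+0.094556-0.073473i
  term(m=+3) = -0.110897+0.042883i   from Y*(Ω₁)=+0.199770-0.278711i, Y(Ω₂)=-0.290045-0.189999i
  term(m=+4) = -0.090285+0.048386i   from Y*(Ω₁)=-0.143576-0.156734i, Y(Ω₂)=+0.119060-0.466975i
  term(m=+5) = +0.061091-0.043151i   from Y*(Ω₁)=+0.191095-0.113076i, Y(Ω₂)=+0.335747-0.027136i
  term(m=+6) = +0.050945-0.046327i   from Y*(Ω₁)=-0.144254-0.425281i, Y(Ω₂)=+0.061252+0.140569i
  term(m=+7) = +0.010680-0.012429i   from Y*(Ω₁)=-0.345215+0.041528i, Y(Ω₂)=-0.034765+0.031822i
  term(m=+8) = +0.000689-0.001036i   from Y*(Ω₁)=-0.012254+0.139570i, Y(Ω₂)=-0.007797-0.004252i
Accumulated sum -0.449973-0.000000i; after 4π/(2l+1) scaling, -0.332619-0.000000i ⇒ P_8 = -0.332619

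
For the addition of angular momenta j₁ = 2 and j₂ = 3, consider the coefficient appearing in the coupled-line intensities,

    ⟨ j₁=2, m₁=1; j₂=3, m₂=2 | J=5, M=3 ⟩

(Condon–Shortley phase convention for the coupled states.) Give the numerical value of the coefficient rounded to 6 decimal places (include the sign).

+0.730297

√[11·0!4!6!/11! · 3!1!5!1!8!2!] = √(276480)
  +(−1)^0/∏(0,0,1,5,3,1)! = 1/720  (running 1/720)
⟨..|..⟩ = √(276480)·(1/720) = +0.730297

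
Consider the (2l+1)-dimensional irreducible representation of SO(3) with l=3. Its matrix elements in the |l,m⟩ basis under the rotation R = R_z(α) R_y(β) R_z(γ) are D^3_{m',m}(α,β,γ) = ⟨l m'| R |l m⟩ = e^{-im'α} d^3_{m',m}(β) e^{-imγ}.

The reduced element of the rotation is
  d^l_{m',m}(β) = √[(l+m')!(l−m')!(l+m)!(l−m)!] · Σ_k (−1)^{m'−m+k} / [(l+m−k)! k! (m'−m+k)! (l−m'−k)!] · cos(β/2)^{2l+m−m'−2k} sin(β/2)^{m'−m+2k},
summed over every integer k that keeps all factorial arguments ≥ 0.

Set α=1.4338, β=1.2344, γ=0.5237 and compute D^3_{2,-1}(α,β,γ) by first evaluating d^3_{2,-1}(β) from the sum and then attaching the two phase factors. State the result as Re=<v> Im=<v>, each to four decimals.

D^3_{2,-1}(1.4338,1.2344,0.5237) = e^{-i·2·1.4338}·d^3_{2,-1}(1.2344)·e^{-i·-1·0.5237}. Compute d first:
With c≡cos(β/2)=0.815502 and s≡sin(β/2)=0.578754, N=[120·1·2·24]^{1/2}=75.894664
k∈{0,1} keeps every argument non-negative
  k=0: (−1)^3·75.8947/(12)·0.8155^3·0.5788^3 = -0.664948
  k=1: (−1)^4·75.8947/(24)·0.8155^1·0.5788^5 = +0.167454
d^3_{2,-1}(1.2344) = -0.664948 +0.167454 = -0.497494
Phases: e^{-i·(2)·1.4338}=-0.962698-0.270577i, e^{-i·(-1)·0.5237}=+0.865975+0.500088i ⇒ D=+0.347430+0.356079i

Re=0.3474 Im=0.3561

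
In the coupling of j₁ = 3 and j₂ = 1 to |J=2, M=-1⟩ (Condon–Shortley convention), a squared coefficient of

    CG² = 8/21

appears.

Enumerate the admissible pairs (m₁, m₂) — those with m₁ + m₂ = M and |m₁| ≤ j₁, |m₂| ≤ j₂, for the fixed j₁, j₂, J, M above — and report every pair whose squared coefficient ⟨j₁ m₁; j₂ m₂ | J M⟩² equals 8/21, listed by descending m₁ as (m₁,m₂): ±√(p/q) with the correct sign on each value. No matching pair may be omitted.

Admissible pairs with m₁+m₂ = M = -1: (-2,1), (-1,0), (0,-1)
  (m₁,m₂)=(0,-1): CG² = 1/7, CG = +√(1/7)
  (m₁,m₂)=(-1,0): CG² = 8/21, CG = −√(8/21)   ← matches the target
  (m₁,m₂)=(-2,1): CG² = 10/21, CG = +√(10/21)
Pairs with CG² = 8/21: (-1,0): −√(8/21)

(-1,0): −√(8/21)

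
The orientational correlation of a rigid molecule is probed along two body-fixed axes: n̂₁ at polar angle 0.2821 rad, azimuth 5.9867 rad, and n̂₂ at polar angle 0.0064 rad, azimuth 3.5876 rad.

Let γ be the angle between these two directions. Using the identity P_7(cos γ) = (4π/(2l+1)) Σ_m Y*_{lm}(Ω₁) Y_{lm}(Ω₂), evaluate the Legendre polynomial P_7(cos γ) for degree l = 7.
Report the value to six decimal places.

Term-by-term m-sum for l=7 (normalisation 4π/15 = 0.837758):
  m=-7: (-0.000031, -0.000057) × (0.000000, 0.000000) = (-0.000000, -0.000000)  (running Σ = (-0.000000, -0.000000))
  m=-6: (-0.000173, -0.000818) × (-0.000000, -0.000000) = (-0.000000, 0.000000)  (running Σ = (-0.000000, 0.000000))
  m=-5: (0.000595, -0.006716) × (0.000000, 0.000000) = (0.000000, -0.000000)  (running Σ = (0.000000, -0.000000))
  m=-4: (0.014289, -0.035278) × (-0.000000, -0.000000) = (-0.000000, -0.000000)  (running Σ = (-0.000000, -0.000000))
  m=-3: (0.095915, -0.118285) × (-0.000001, 0.000002) = (0.000000, 0.000000)  (running Σ = (0.000000, 0.000000))
  m=-2: (0.340123, -0.229197) × (0.000193, -0.000239) = (0.000011, -0.000126)  (running Σ = (0.000011, -0.000125))
  m=-1: (0.596535, -0.182235) × (-0.023597, 0.011283) = (-0.012020, 0.011031)  (running Σ = (-0.012009, 0.010905))
  m=0: (0.172431, -0.000000) × (1.091922, 0.000000) = (0.188281, 0.000000)  (running Σ = (0.176272, 0.010905))
  m=1: (-0.596535, -0.182235) × (0.023597, 0.011283) = (-0.012020, -0.011031)  (running Σ = (0.164252, -0.000125))
  m=2: (0.340123, 0.229197) × (0.000193, 0.000239) = (0.000011, 0.000126)  (running Σ = (0.164263, 0.000000))
  m=3: (-0.095915, -0.118285) × (0.000001, 0.000002) = (0.000000, -0.000000)  (running Σ = (0.164263, -0.000000))
  m=4: (0.014289, 0.035278) × (-0.000000, 0.000000) = (-0.000000, 0.000000)  (running Σ = (0.164263, -0.000000))
  m=5: (-0.000595, -0.006716) × (-0.000000, 0.000000) = (0.000000, 0.000000)  (running Σ = (0.164263, 0.000000))
  m=6: (-0.000173, 0.000818) × (-0.000000, 0.000000) = (-0.000000, -0.000000)  (running Σ = (0.164263, -0.000000))
  m=7: (0.000031, -0.000057) × (-0.000000, 0.000000) = (-0.000000, 0.000000)  (running Σ = (0.164263, -0.000000))
Σ over m = (0.164263, -0.000000); ×(4π/15) → (0.137613, -0.000000). Real part: 0.137613

0.137613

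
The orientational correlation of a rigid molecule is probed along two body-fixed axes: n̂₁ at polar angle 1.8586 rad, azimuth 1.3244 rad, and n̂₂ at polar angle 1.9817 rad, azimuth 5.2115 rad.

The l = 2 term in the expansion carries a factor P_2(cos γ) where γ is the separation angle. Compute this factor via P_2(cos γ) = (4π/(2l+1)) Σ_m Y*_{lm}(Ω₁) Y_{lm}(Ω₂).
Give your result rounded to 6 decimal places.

Addition theorem: P_2(cos γ) = (4π/5) Σ_m Y*_{lm}(Ω₁) Y_{lm}(Ω₂), m = −2…2:
  m=-2: Y*=(-0.312895, 0.168018)  Y=(-0.175891, 0.272866)  product (0.009189, -0.114931)
  m=-1: Y*=(-0.051286, -0.203916)  Y=(-0.135408, -0.248387)  product (-0.043706, 0.040351)
  m=+0: Y*=(-0.239159, -0.000000)  Y=(-0.164429, 0.000000)  product (0.039325, 0.000000)
  m=+1: Y*=(0.051286, -0.203916)  Y=(0.135408, -0.248387)  product (-0.043706, -0.040351)
  m=+2: Y*=(-0.312895, -0.168018)  Y=(-0.175891, -0.272866)  product (0.009189, 0.114931)
Accumulated sum (-0.029709, 0.000000); after 4π/(2l+1) scaling, (-0.074666, 0.000000) ⇒ P_2 = -0.074666

-0.074666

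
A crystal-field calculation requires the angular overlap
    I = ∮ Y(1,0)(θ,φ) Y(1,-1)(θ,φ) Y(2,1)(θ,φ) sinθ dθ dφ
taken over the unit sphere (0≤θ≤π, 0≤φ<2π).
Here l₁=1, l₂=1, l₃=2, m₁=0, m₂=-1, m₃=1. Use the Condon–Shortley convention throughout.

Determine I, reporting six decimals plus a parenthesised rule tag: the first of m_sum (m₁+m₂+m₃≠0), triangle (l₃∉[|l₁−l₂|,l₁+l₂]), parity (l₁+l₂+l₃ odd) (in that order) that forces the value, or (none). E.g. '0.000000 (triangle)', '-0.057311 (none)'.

Rules hold: Σm=0, L=4 even, 0≤2≤2.
N = 3·3·5 = 45
Δ = 0!·2!·2!/5! = 1/30
Racah Σ t=0..0: t=0:+1/1 = 1/1
⇒ 3j(1 1 2; 0 0 0)² = 2/15, sgn +1
Racah Σ t=0..0: t=0:+1/2 = 1/2
⇒ 3j(1 1 2; 0 -1 1)² = 1/10, sgn -1
4πI² = N·(3j₀)²·(3jₘ)² = 3/5
I = -1·√(0.6/4π) = -0.21850969
No selection rule forces the value: the integral is nonzero (none).

-0.218510 (none)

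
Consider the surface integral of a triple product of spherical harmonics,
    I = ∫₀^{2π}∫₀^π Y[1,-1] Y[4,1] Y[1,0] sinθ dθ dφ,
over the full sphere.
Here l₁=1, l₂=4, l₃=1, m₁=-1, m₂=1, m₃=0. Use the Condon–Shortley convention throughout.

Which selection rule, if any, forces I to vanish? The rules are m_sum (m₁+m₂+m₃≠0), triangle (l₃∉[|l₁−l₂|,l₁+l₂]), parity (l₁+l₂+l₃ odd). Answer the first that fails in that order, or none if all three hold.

azimuthal sum: -1 + 1 + 0 = 0  ✓
l₃ must lie in [3,5]; have l₃=1  ✗
L = 1 + 4 + 1 = 6 (even)

triangle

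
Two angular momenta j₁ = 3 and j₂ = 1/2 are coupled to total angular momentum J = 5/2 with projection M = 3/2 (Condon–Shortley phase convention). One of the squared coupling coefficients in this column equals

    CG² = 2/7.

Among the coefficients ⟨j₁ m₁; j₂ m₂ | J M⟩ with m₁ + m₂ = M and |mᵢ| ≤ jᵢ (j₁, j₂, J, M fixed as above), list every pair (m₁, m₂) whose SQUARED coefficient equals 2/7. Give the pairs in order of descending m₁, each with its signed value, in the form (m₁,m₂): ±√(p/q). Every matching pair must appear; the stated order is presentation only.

(1,1/2): −√(2/7)

Admissible pairs with m₁+m₂ = M = 3/2: (1,1/2), (2,-1/2)
  (m₁,m₂)=(2,-1/2): CG² = 5/7, CG = +√(5/7)
  (m₁,m₂)=(1,1/2): CG² = 2/7, CG = −√(2/7)   ← matches the target
Pairs with CG² = 2/7: (1,1/2): −√(2/7)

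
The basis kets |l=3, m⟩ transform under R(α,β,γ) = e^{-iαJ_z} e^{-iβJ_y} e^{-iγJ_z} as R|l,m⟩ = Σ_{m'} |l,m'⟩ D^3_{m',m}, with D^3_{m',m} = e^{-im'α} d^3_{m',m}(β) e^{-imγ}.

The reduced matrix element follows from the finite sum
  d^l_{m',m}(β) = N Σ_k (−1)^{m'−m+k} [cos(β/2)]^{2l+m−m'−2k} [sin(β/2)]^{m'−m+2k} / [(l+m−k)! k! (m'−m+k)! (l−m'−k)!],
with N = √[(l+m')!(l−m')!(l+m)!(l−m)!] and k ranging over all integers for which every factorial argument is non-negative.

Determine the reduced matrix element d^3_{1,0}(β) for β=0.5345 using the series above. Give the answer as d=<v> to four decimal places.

d=-0.5961

d^3_{1,0}(β=0.5345) via the finite sum:
c=cos(0.534500/2)=0.964501, s=sin(0.534500/2)=0.264080; N=√[24·2·6·6]=41.569219
k: max(0,(0)−(1))=0 … min(3+(0),3−(1))=2
  k=0: (−1)^1·41.5692/(12)·0.9645^5·0.2641^1 = -0.763553
  k=1: (−1)^2·41.5692/(4)·0.9645^3·0.2641^3 = +0.171722
  k=2: (−1)^3·41.5692/(12)·0.9645^1·0.2641^5 = -0.004291
d^3_{1,0}(0.5345) = -0.763553 +0.171722 -0.004291 = -0.596122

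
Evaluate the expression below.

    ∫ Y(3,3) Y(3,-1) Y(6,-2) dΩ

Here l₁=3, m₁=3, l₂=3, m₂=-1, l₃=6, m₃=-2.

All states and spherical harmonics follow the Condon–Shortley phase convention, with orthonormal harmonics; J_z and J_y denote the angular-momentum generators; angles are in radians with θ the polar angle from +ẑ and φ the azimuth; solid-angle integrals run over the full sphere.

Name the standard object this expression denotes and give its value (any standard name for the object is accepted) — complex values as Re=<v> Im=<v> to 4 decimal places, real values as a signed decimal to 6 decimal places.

Gaunt coefficient, +0.062728

This is a Gaunt coefficient — the integral of a triple product of spherical harmonics over the sphere.
m-sum 0 ✓  L=12 even ✓  0≤6≤6 ✓
Π(2lᵢ+1) = 7×7×13 = 637
triangle coeff Δ(3,3,6) = 1/12012
Σ_t [0,0]: t=0:+1/1296 = 1/1296
(3j)²=100/3003 [(3 3 6; 0 0 0)], sign=+1
Σ_t [0,0]: t=0:+1/34560 = 1/34560
(3j)²=1/429 [(3 3 6; 3 -1 -2)], sign=+1
⇒ 4πI² = 700/14157
I = (+1)√(700/14157/(4π)) = 0.06272757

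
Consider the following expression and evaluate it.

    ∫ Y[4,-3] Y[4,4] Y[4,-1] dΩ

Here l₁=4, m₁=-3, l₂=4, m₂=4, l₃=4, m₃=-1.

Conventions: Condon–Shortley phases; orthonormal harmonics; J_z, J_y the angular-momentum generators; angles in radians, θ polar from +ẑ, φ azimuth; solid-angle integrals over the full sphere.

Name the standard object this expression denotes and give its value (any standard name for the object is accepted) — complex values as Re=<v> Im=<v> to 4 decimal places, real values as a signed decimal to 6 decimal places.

This is a Gaunt coefficient — the integral of a triple product of spherical harmonics over the sphere.
Rules hold: Σm=0, L=12 even, 0≤4≤8.
N = 9·9·9 = 729
Δ = 4!·4!·4!/13! = 1/450450
Racah Σ t=0..4: t=0:+1/13824 t=1:−1/216 t=2:+1/64 t=3:−1/216 t=4:+1/13824 = 5/768
⇒ 3j(4 4 4; 0 0 0)² = 18/1001, sgn +1
Racah Σ t=4..4: t=4:+1/3456 = 1/3456
⇒ 3j(4 4 4; -3 4 -1)² = 35/1287, sgn -1
4πI² = N·(3j₀)²·(3jₘ)² = 7290/20449
I = -1·√(0.356497/4π) = -0.16843130

Gaunt coefficient, -0.168431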